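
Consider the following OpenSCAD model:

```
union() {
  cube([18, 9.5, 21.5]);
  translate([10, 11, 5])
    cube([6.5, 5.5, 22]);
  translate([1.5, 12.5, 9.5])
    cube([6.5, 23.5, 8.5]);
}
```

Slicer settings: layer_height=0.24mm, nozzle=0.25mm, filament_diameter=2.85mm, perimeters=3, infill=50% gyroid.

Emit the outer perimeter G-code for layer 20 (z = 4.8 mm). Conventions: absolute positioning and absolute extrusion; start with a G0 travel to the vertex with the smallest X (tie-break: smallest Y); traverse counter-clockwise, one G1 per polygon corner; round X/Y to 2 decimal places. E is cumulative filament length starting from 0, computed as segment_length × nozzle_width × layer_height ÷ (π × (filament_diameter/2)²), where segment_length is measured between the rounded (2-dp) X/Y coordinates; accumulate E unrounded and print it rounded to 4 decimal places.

G0 X0.00 Y0.00 Z4.80
G1 X18.00 Y0.00 E0.1693
G1 X18.00 Y9.50 E0.2586
G1 X0.00 Y9.50 E0.4279
G1 X0.00 Y0.00 E0.5173

At z = 4.8 mm: the 18×9.5 cube contributes its full rectangle; the cube at (10, 11) does not reach this height (z outside [5, 27]); the cube at (1.5, 12.5) is absent (z outside [9.5, 18]); Taking the union: only the 18×9.5 cube is present, so the union is just that shape — 1 connected region. The outline is a single polygon with 4 vertices. Extrusion per mm of travel: 0.25 × 0.24 / (π × 1.425²) = 0.009405. Accumulating E over each segment gives final E = 0.5173.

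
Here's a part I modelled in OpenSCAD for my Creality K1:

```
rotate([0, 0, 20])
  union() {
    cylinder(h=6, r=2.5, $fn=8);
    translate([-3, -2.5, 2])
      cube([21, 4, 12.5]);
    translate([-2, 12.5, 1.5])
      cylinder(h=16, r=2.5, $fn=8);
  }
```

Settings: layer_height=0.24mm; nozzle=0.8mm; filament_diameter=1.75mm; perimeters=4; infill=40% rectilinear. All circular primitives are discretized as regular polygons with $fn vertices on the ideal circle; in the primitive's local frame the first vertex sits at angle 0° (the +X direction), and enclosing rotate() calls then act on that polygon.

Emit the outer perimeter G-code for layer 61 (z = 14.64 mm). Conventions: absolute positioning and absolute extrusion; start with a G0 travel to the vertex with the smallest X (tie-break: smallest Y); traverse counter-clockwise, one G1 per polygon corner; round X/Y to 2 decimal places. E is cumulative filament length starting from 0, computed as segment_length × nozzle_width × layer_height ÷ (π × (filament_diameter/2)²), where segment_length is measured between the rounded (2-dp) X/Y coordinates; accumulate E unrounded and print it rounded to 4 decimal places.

At z = 14.64 mm: the cylinder is not intersected at this z (z outside [0, 6]); the cube at (-3, -2.5) is not intersected at this z (z outside [2, 14.5]); the r=2.5 cylinder at (-2, 12.5) gives a regular 8-gon of circumradius 2.5 (constant along its height); Merging all regions: only the r=2.5 cylinder at (-2, 12.5) is present, so the union is just that shape — 1 connected region; (whole slice rotated 20° about Z — lengths, areas and connectivity unchanged). The outline is a single polygon with 8 vertices. Extrusion per mm of travel: 0.8 × 0.24 / (π × 0.875²) = 0.079824. Accumulating E over each segment gives final E = 1.2212.

G0 X-8.50 Y10.21 Z14.64
G1 X-7.21 Y8.80 E0.1526
G1 X-5.30 Y8.71 E0.3052
G1 X-3.89 Y10.01 E0.4583
G1 X-3.81 Y11.92 E0.6109
G1 X-5.10 Y13.33 E0.7634
G1 X-7.01 Y13.41 E0.9160
G1 X-8.42 Y12.12 E1.0686
G1 X-8.50 Y10.21 E1.2212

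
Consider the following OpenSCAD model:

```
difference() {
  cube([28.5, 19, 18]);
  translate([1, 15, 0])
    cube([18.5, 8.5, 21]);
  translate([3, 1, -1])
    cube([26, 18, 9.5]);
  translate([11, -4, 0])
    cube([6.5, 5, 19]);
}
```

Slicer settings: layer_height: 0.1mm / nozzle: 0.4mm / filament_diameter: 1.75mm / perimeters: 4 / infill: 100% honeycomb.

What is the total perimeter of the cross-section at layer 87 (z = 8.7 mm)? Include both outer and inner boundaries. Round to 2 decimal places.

105.00 mm

At z = 8.7 mm: the 28.5×19 cube contributes its full rectangle (perimeter 95.00 mm); the cube at (1, 15) (footprint 18.5×8.5) is included at this height (perimeter 54.00 mm); the cube at (3, 1) is absent (z outside [-1, 8.5]); the 6.5×5 cube at (11, -4) contributes its full rectangle (perimeter 23.00 mm); Subtracting the remaining from the first: starting from the 28.5×19 cube, the 18.5×8.5 cube at (1, 15) partially overlaps it — only the 74.00 mm² overlap (of its 157.25 mm²) is removed, clipping the outline; the 6.5×5 cube at (11, -4) partially overlaps it — only the 6.50 mm² overlap (of its 32.50 mm²) is removed, clipping the outline — boundary = 105.00 mm. Overall, the cross-section is a single solid region. Total boundary length (outer) = 105.00 mm.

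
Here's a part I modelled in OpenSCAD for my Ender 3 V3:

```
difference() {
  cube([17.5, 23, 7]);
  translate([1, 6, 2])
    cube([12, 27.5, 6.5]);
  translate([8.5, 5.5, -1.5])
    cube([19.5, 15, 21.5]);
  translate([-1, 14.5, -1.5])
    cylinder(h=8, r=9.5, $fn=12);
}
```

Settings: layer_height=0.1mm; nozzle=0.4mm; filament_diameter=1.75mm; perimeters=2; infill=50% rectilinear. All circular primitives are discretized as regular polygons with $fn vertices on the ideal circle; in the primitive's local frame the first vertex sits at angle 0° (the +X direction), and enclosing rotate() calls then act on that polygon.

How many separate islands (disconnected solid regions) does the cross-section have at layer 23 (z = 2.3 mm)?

At z = 2.3 mm: the cube is present — its section is the full 17.5×23 rectangle; the cube at (1, 6) (footprint 12×27.5) is included at this height; the cube at (8.5, 5.5) is present — its section is the full 19.5×15 rectangle; the cylinder at (-1, 14.5): section is a regular 12-gon, circumradius r=9.5; Taking the first minus the rest: starting from the 17.5×23 cube, the 12×27.5 cube at (1, 6) partially overlaps it — only the 204.00 mm² overlap (of its 330.00 mm²) is removed, clipping the outline; the 19.5×15 cube at (8.5, 5.5) partially overlaps it — only the 69.75 mm² overlap (of its 292.50 mm²) is removed, clipping the outline; the r=9.5 cylinder at (-1, 14.5) partially overlaps it — only the 18.00 mm² overlap (of its 270.75 mm²) is removed, clipping the outline — 2 connected regions. Overall, the cross-section has 2 separate islands. Island count = 2.

2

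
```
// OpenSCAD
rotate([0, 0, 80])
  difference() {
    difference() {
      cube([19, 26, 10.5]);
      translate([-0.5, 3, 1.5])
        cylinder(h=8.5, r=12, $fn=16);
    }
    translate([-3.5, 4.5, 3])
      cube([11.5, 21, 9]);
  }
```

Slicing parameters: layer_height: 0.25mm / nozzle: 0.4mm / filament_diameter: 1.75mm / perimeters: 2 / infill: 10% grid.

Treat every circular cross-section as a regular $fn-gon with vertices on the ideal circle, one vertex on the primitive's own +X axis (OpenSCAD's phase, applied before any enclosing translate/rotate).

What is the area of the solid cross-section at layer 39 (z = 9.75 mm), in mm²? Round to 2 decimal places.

At z = 9.75 mm: the 19×26 cube contributes its full rectangle (area 494.00 mm²); the r=12 cylinder at (-0.5, 3) gives a regular 16-gon of circumradius 12 (constant along its height) (area = (16/2)·12.000²·sin(360°/16) = 440.85 mm²); Subtracting the remaining from the first: starting from the 19×26 cube (494.00 mm²), the r=12 cylinder at (-0.5, 3) partially overlaps it — only the 137.84 mm² overlap (of its 440.85 mm²) is removed, clipping the outline — area = 356.16 mm²; the 11.5×21 cube at (-3.5, 4.5) contributes its full rectangle (area 241.50 mm²); After the difference (first − rest): starting from that combined region (356.16 mm²), the 11.5×21 cube at (-3.5, 4.5) partially overlaps it — only the 94.74 mm² overlap (of its 241.50 mm²) is removed, clipping the outline — area = 261.41 mm²; (whole slice rotated 80° about Z — lengths, areas and connectivity unchanged). Overall, the cross-section is a single solid region. Net area = 261.41 mm².

261.41 mm²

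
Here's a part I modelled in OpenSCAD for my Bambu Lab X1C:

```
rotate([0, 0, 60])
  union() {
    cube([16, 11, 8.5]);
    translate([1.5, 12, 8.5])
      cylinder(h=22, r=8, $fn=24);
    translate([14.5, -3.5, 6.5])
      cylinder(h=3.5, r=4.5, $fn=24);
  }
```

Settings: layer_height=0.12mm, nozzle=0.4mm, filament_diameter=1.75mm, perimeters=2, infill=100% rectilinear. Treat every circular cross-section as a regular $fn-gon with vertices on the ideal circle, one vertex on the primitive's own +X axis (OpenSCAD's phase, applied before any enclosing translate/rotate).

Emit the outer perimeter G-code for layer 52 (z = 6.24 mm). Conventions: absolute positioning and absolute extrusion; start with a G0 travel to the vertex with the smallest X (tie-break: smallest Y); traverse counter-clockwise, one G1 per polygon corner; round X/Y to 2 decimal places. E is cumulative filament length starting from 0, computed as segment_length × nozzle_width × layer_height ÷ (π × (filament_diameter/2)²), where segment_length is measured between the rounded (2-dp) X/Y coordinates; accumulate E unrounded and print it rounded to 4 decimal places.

G0 X-9.53 Y5.50 Z6.24
G1 X0.00 Y0.00 E0.2196
G1 X8.00 Y13.86 E0.5389
G1 X-1.53 Y19.36 E0.7585
G1 X-9.53 Y5.50 E1.0779

At z = 6.24 mm: the 16×11 cube contributes its full rectangle; the cylinder at (1.5, 12) is not intersected at this z (z outside [8.5, 30.5]); the cylinder at (14.5, -3.5) does not reach this height (z outside [6.5, 10]); Combining (union): only the 16×11 cube is present, so the union is just that shape — 1 connected region; (whole slice rotated 60° about Z — lengths, areas and connectivity unchanged). The outline is a single polygon with 4 vertices. Extrusion per mm of travel: 0.4 × 0.12 / (π × 0.875²) = 0.019956. Accumulating E over each segment gives final E = 1.0779.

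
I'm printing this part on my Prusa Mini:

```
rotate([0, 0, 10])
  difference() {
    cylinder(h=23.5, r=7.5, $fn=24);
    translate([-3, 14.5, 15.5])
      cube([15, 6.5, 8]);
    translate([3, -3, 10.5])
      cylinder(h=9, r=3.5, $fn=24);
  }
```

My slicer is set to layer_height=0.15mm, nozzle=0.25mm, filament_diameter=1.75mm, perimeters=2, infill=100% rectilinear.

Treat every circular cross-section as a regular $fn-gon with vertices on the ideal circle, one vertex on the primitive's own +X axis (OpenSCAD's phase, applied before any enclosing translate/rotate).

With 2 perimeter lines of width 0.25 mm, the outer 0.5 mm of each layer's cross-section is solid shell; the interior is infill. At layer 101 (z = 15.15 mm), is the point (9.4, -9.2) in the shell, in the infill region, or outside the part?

outside

At z = 15.15 mm: the r=7.5 cylinder contributes a regular 24-gon of circumradius 7.5; the cube at (-3, 14.5) is absent (z outside [15.5, 23.5]); the cylinder at (3, -3): section is a regular 24-gon, circumradius r=3.5; After the difference (first − rest): starting from the r=7.5 cylinder, the r=3.5 cylinder at (3, -3) partially overlaps it — only the 37.40 mm² overlap (of its 38.05 mm²) is removed, clipping the outline — 1 connected region; (rotated 10° about Z; rotation is an isometry so areas/perimeters/island counts are preserved). Overall, the cross-section is a single solid region. Undo the 10° rotation: the query point maps to (7.660, -10.693) in the un-rotated model frame. The nearest boundary edge runs (3.00, -6.50)→(3.90, -6.38); distance from the point to it = 5.72 mm. The point is not inside any of the regions above, so it lies outside the cross-section (5.72 mm from the nearest boundary).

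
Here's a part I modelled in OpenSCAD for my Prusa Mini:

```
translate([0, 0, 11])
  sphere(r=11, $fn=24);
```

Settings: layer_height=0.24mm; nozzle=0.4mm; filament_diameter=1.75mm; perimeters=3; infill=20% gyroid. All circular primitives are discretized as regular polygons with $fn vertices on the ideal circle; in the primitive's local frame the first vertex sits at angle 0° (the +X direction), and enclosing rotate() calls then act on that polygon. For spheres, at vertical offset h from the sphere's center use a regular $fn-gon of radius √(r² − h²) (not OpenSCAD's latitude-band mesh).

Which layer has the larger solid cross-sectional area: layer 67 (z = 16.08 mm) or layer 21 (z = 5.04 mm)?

layer 67 (z = 16.08 mm)

Layer 67 (z = 16.08): the r=11 sphere slices to a regular 24-gon of circumradius 9.757 (√(r²−h²) with h=5.08 from center) (area = (24/2)·9.757²·sin(360°/24) = 295.65 mm²). So its area = 295.65 mm². Layer 21 (z = 5.04): the sphere: section is a regular 24-gon, circumradius = √(r²−h²) = √(11²−5.96²) = 9.245 (area = (24/2)·9.245²·sin(360°/24) = 265.48 mm²). So its area = 265.48 mm². Layer 67 is larger (295.65 vs 265.48 mm²).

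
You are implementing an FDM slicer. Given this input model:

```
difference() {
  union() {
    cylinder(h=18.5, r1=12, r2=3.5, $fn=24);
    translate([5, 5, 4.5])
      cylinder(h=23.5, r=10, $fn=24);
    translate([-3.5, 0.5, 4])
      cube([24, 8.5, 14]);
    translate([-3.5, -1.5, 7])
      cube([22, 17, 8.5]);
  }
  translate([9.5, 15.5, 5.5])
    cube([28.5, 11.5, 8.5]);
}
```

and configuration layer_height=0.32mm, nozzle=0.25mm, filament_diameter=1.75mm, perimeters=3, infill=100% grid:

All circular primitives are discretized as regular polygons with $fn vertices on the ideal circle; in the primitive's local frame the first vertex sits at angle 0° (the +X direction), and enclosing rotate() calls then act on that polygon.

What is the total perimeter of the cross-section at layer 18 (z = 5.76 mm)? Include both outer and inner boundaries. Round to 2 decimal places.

At z = 5.76 mm: the cone contributes a regular 24-gon of circumradius 9.354 (interpolated between r1=12 and r2=3.5 at t=0.311) (perimeter = 2·24·9.354·sin(180°/24) = 58.60 mm); the r=10 cylinder at (5, 5) gives a regular 24-gon of circumradius 10 (constant along its height) (perimeter = 2·24·10.000·sin(180°/24) = 62.65 mm); the cube at (-3.5, 0.5) (footprint 24×8.5) is included at this height (perimeter 65.00 mm); the cube at (-3.5, -1.5) does not reach this height (z outside [7, 15.5]); Taking the union: the regions partially overlap (shared area 311.68 mm²), so the edge portions inside another operand are dropped and the merged outline is re-measured after clipping — boundary = 87.94 mm; the cube at (9.5, 15.5) is present — its section is the full 28.5×11.5 rectangle (perimeter 80.00 mm); Taking the first minus the rest: starting from that combined region, the 28.5×11.5 cube at (9.5, 15.5) misses the remaining region (no effect) — boundary = 87.94 mm. Overall, the cross-section is a single solid region. Total boundary length (outer) = 87.94 mm.

87.94 mm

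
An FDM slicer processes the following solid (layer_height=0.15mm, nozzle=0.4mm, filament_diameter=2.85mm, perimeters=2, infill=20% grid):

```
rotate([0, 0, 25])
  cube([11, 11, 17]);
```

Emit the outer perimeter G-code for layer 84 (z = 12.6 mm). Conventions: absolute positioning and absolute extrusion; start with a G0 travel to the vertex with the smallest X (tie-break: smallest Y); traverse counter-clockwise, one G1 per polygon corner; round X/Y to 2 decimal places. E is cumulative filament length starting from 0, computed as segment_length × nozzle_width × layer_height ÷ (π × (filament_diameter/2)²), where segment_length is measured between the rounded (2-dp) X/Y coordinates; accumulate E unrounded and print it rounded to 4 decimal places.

G0 X-4.65 Y9.97 Z12.60
G1 X0.00 Y0.00 E0.1035
G1 X9.97 Y4.65 E0.2069
G1 X5.32 Y14.62 E0.3104
G1 X-4.65 Y9.97 E0.4139

At z = 12.6 mm: the cube is present — its section is the full 11×11 rectangle; (rotated 25° about Z; rotation is an isometry so areas/perimeters/island counts are preserved). The outline is a single polygon with 4 vertices. Extrusion per mm of travel: 0.4 × 0.15 / (π × 1.425²) = 0.009405. Accumulating E over each segment gives final E = 0.4139.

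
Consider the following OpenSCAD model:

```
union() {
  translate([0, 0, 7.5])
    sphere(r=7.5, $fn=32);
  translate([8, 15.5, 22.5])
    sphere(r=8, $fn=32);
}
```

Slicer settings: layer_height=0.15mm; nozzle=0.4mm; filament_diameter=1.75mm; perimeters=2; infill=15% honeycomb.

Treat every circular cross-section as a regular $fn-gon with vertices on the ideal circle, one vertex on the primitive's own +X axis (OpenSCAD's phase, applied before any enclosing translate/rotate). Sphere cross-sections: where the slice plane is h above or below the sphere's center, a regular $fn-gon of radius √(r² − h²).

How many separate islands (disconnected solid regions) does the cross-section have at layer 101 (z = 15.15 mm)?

1

At z = 15.15 mm: the sphere is absent (|z−center|=7.650 > r=7.5); the r=8 sphere at (8, 15.5) slices to a regular 32-gon of circumradius 3.159 (√(r²−h²) with h=7.35 from center); Merging all regions: only the r=8 sphere at (8, 15.5) is present, so the union is just that shape — 1 connected region. Overall, the cross-section is a single solid region. Island count = 1.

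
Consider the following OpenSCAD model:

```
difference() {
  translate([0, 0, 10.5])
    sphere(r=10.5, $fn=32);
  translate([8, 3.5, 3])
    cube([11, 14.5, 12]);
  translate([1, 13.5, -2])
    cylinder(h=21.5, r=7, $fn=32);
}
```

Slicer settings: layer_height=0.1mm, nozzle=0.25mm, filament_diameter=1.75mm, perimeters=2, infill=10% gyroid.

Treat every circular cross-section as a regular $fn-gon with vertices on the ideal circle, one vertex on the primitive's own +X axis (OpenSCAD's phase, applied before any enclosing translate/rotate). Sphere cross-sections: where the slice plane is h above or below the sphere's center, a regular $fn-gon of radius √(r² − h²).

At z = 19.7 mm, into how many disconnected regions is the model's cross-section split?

At z = 19.7 mm: the r=10.5 sphere slices to a regular 32-gon of circumradius 5.061 (√(r²−h²) with h=9.2 from center); the cube at (8, 3.5) is not intersected at this z (z outside [3, 15]); the cylinder at (1, 13.5) is absent (z outside [-2, 19.5]); Subtracting the remaining from the first: none of the subtracted shapes is present at this height, so the r=10.5 sphere is unchanged — 1 connected region. The result has 1 disconnected region.

1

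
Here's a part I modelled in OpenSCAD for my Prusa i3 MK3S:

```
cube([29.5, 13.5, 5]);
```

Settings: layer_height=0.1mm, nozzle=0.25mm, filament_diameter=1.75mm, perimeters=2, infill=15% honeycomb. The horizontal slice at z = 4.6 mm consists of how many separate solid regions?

At z = 4.6 mm: the cube (footprint 29.5×13.5) is included at this height. The result has 1 disconnected region.

1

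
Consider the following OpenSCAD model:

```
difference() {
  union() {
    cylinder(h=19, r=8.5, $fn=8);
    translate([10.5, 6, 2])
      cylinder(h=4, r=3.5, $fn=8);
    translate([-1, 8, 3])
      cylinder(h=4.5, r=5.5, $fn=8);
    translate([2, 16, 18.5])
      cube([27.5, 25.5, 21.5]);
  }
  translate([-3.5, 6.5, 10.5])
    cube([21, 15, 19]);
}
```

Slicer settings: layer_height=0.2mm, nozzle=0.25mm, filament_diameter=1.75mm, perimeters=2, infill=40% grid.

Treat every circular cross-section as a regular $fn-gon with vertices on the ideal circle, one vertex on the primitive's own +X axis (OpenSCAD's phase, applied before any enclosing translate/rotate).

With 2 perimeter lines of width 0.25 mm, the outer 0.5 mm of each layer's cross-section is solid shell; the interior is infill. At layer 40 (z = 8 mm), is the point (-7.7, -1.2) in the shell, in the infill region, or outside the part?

shell

At z = 8 mm: the r=8.5 cylinder gives a regular 8-gon of circumradius 8.5 (constant along its height); the cylinder at (10.5, 6) does not reach this height (z outside [2, 6]); the cylinder at (-1, 8) is absent (z outside [3, 7.5]); the cube at (2, 16) is not intersected at this z (z outside [18.5, 40]); Combining (union): only the r=8.5 cylinder is present, so the union is just that shape — 1 connected region; the cube at (-3.5, 6.5) is not intersected at this z (z outside [10.5, 29.5]); Taking the first minus the rest: none of the subtracted shapes is present at this height, so that combined region is unchanged — 1 connected region. Overall, the cross-section is a single solid region. The nearest boundary edge runs (-8.50, 0.00)→(-6.01, -6.01); distance from the point to it = 0.28 mm. The point is inside the cross-section, 0.28 mm from the nearest boundary — within the 0.5 mm shell band (2 × 0.25).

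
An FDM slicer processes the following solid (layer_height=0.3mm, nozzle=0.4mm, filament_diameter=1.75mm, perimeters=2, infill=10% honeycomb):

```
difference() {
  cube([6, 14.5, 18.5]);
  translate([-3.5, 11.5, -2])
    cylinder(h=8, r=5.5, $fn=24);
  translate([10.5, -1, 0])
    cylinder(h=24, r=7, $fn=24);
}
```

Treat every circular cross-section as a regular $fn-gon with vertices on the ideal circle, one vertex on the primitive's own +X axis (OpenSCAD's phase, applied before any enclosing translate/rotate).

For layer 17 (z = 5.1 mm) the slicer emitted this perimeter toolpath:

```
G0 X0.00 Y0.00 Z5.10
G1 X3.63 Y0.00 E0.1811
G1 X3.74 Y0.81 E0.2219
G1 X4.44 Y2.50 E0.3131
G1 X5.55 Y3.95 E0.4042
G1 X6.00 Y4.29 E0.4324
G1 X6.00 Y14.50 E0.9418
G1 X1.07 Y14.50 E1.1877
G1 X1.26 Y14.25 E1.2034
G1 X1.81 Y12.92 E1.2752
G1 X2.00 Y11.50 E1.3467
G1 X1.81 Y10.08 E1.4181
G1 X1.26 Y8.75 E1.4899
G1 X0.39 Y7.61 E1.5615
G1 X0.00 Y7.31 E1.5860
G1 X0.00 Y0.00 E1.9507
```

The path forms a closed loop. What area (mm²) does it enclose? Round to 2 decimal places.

Apply the shoelace formula to the sequence of (X, Y) vertices; enclosed area = 69.58 mm².

69.58 mm²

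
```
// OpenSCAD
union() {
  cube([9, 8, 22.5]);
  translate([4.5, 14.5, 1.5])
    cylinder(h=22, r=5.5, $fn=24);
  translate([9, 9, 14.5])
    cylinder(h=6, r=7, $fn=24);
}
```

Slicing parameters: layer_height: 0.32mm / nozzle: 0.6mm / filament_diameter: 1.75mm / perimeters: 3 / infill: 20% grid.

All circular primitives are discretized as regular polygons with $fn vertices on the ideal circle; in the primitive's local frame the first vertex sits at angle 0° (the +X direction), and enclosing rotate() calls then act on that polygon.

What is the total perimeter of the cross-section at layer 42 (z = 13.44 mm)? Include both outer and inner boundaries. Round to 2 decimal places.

68.46 mm

At z = 13.44 mm: the 9×8 cube contributes its full rectangle (perimeter 34.00 mm); the r=5.5 cylinder at (4.5, 14.5) gives a regular 24-gon of circumradius 5.5 (constant along its height) (perimeter = 2·24·5.500·sin(180°/24) = 34.46 mm); the cylinder at (9, 9) is not intersected at this z (z outside [14.5, 20.5]); Taking the union: the 2 present regions are separate (no shared area or edge), so areas and boundary lengths simply add and each stays a separate island — boundary = 68.46 mm. Overall, the cross-section has 2 separate islands. Total boundary length (outer) = 68.46 mm.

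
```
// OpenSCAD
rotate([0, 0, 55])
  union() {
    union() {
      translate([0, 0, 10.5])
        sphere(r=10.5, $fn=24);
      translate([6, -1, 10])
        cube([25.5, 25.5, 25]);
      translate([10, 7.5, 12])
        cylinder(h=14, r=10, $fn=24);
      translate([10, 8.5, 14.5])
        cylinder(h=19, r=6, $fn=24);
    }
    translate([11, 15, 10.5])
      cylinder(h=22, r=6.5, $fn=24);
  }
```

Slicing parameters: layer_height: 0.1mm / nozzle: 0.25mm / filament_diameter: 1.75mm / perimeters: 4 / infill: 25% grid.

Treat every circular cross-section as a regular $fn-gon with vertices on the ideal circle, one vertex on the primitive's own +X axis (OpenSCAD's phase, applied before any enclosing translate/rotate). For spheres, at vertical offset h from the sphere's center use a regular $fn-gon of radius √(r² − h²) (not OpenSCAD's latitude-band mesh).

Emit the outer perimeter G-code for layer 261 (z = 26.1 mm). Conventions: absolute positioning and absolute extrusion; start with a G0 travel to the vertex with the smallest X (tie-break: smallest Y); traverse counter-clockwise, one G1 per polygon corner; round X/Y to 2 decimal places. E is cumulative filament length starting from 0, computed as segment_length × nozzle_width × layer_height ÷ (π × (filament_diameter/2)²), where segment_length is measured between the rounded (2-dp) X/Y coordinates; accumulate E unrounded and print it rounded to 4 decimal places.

At z = 26.1 mm: the sphere is not intersected at this z (|z−center|=15.600 > r=10.5); the cube at (6, -1) is present — its section is the full 25.5×25.5 rectangle; the cylinder at (10, 7.5) is absent (z outside [12, 26]); the r=6 cylinder at (10, 8.5) contributes a regular 24-gon of circumradius 6; Combining (union): the regions partially overlap (shared area 99.75 mm²), so overlapping operands fuse into one piece — 1 connected region; the r=6.5 cylinder at (11, 15) gives a regular 24-gon of circumradius 6.5 (constant along its height); Combining (union): the regions partially overlap (shared area 123.88 mm²), so overlapping operands fuse into one piece — 1 connected region; (whole slice rotated 55° about Z — lengths, areas and connectivity unchanged). The outline is a single polygon with 17 vertices. Extrusion per mm of travel: 0.25 × 0.1 / (π × 0.875²) = 0.010394. Accumulating E over each segment gives final E = 1.0741.

G0 X-16.63 Y18.97 Z26.10
G1 X-12.18 Y15.85 E0.0565
G1 X-11.87 Y14.87 E0.0672
G1 X-10.96 Y13.44 E0.0848
G1 X-9.71 Y12.29 E0.1024
G1 X-8.20 Y11.51 E0.1201
G1 X-6.88 Y11.21 E0.1342
G1 X-6.66 Y10.53 E0.1416
G1 X-5.82 Y9.21 E0.1579
G1 X-4.67 Y8.15 E0.1741
G1 X-3.28 Y7.43 E0.1904
G1 X-1.75 Y7.09 E0.2067
G1 X-0.19 Y7.16 E0.2229
G1 X0.11 Y7.25 E0.2262
G1 X4.26 Y4.34 E0.2789
G1 X18.89 Y25.23 E0.5439
G1 X-2.00 Y39.86 E0.8090
G1 X-16.63 Y18.97 E1.0741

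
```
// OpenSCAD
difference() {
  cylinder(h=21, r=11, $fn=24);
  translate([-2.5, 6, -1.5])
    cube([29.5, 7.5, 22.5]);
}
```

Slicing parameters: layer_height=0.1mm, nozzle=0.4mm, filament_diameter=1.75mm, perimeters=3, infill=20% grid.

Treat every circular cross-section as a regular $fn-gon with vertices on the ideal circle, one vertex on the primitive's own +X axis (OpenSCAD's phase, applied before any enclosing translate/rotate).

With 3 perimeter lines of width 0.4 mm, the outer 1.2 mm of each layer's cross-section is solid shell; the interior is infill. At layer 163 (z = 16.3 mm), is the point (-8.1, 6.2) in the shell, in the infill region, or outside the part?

shell

At z = 16.3 mm: the r=11 cylinder contributes a regular 24-gon of circumradius 11; the cube at (-2.5, 6) is present — its section is the full 29.5×7.5 rectangle; Subtracting the remaining from the first: starting from the r=11 cylinder, the 29.5×7.5 cube at (-2.5, 6) partially overlaps it — only the 43.86 mm² overlap (of its 221.25 mm²) is removed, clipping the outline — 1 connected region. Overall, the cross-section is a single solid region. The nearest boundary edge runs (-9.53, 5.50)→(-7.78, 7.78); distance from the point to it = 0.71 mm. The point is inside the cross-section, 0.71 mm from the nearest boundary — within the 1.2 mm shell band (3 × 0.4).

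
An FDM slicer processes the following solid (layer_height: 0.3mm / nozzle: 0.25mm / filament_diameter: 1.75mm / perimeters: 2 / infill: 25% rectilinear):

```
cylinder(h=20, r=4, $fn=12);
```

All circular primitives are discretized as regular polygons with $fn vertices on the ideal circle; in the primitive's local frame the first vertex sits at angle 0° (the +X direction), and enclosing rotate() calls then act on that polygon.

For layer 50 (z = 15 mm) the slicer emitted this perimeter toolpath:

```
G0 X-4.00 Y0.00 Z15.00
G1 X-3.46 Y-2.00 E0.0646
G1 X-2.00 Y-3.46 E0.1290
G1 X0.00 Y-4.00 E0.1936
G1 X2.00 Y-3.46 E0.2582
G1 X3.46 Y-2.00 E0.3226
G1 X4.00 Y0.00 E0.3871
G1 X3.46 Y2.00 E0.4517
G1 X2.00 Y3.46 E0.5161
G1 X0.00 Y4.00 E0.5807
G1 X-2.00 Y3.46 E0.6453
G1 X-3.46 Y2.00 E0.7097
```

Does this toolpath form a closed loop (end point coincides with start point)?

no

Start point (G0): (-4.00, 0.00). End point (last G1): the path does not return to the start — open.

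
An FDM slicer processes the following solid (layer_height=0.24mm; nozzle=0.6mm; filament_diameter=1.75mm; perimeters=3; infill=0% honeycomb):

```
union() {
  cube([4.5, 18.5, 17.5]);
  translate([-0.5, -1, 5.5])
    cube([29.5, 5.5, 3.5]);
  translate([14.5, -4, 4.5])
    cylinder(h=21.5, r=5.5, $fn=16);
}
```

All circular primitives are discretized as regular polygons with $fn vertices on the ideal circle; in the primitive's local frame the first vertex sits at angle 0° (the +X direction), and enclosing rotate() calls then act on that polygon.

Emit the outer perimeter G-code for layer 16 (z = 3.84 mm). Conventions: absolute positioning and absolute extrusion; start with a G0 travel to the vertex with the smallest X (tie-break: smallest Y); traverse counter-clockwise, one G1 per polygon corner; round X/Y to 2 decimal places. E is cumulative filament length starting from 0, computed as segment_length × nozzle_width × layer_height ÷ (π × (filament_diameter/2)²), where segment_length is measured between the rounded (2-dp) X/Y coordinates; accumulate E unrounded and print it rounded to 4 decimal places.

At z = 3.84 mm: the cube (footprint 4.5×18.5) is included at this height; the cube at (-0.5, -1) is absent (z outside [5.5, 9]); the cylinder at (14.5, -4) is absent (z outside [4.5, 26]); Combining (union): only the 4.5×18.5 cube is present, so the union is just that shape — 1 connected region. The outline is a single polygon with 4 vertices. Extrusion per mm of travel: 0.6 × 0.24 / (π × 0.875²) = 0.059868. Accumulating E over each segment gives final E = 2.7539.

G0 X0.00 Y0.00 Z3.84
G1 X4.50 Y0.00 E0.2694
G1 X4.50 Y18.50 E1.3770
G1 X0.00 Y18.50 E1.6464
G1 X0.00 Y0.00 E2.7539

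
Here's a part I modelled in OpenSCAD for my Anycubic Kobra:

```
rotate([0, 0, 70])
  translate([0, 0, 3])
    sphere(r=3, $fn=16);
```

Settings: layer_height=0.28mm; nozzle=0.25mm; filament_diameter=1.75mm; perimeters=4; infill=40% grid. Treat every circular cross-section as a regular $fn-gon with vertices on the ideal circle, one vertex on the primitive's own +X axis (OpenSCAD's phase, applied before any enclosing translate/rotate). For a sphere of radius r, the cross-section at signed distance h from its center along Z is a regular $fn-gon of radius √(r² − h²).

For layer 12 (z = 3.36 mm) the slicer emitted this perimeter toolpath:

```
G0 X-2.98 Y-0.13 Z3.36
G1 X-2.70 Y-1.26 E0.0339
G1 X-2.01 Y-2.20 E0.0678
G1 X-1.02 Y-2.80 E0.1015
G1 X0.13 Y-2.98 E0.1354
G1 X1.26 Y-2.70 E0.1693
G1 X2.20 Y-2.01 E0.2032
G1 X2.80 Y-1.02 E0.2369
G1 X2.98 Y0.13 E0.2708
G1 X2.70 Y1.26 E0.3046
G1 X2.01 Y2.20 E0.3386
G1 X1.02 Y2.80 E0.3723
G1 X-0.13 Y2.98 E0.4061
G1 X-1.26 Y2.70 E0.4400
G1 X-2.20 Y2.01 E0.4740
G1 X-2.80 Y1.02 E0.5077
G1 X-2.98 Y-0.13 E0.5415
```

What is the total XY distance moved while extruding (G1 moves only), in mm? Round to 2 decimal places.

18.61 mm

Sum the Euclidean lengths of each G1 segment: total = 18.61 mm.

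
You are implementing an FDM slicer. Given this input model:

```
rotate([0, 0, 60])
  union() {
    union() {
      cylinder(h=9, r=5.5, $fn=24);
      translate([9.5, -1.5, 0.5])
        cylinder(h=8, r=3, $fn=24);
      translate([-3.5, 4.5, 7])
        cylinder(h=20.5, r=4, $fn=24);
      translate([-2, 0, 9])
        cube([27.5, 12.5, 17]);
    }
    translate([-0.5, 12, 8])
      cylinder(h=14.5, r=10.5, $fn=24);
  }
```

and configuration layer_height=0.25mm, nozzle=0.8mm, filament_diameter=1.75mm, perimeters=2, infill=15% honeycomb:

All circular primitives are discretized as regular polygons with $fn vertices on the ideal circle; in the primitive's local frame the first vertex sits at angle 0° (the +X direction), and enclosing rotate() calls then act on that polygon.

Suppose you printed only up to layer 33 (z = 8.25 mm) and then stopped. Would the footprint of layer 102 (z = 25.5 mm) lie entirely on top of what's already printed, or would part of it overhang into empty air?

Compare the two slices. At z = 8.25: the r=5.5 cylinder contributes a regular 24-gon of circumradius 5.5 (area = (24/2)·5.500²·sin(360°/24) = 93.95 mm²); the cylinder at (9.5, -1.5): section is a regular 24-gon, circumradius r=3 (area = (24/2)·3.000²·sin(360°/24) = 27.95 mm²); the cylinder at (-3.5, 4.5): section is a regular 24-gon, circumradius r=4 (area = (24/2)·4.000²·sin(360°/24) = 49.69 mm²); the cube at (-2, 0) is not intersected at this z (z outside [9, 26]); Merging all regions: the regions partially overlap — summed areas 171.60 mm² minus the doubly-counted overlap 19.26 mm² gives 152.34 mm² — area = 152.34 mm²; the cylinder at (-0.5, 12): section is a regular 24-gon, circumradius r=10.5 (area = (24/2)·10.500²·sin(360°/24) = 342.42 mm²); Taking the union: the regions partially overlap — summed areas 494.76 mm² minus the doubly-counted overlap 52.89 mm² gives 441.86 mm² — area = 441.86 mm²; (rotated 60° about Z; rotation is an isometry so areas/perimeters/island counts are preserved). At z = 25.5: the cylinder is absent (z outside [0, 9]); the cylinder at (9.5, -1.5) is absent (z outside [0.5, 8.5]); the r=4 cylinder at (-3.5, 4.5) contributes a regular 24-gon of circumradius 4 (area = (24/2)·4.000²·sin(360°/24) = 49.69 mm²); the cube at (-2, 0) (footprint 27.5×12.5) is included at this height (area 343.75 mm²); Merging all regions: the regions partially overlap — summed areas 393.44 mm² minus the doubly-counted overlap 13.20 mm² gives 380.24 mm² — area = 380.24 mm²; the cylinder at (-0.5, 12) is not intersected at this z (z outside [8, 22.5]); Merging all regions: only that combined region is present, so the union is just that shape — area = 380.24 mm²; (whole slice rotated 60° about Z — lengths, areas and connectivity unchanged). Checking containment: at z = 25.5 the cross-section extends beyond the z = 8.25 cross-section by about 216.84 mm².

part overhangs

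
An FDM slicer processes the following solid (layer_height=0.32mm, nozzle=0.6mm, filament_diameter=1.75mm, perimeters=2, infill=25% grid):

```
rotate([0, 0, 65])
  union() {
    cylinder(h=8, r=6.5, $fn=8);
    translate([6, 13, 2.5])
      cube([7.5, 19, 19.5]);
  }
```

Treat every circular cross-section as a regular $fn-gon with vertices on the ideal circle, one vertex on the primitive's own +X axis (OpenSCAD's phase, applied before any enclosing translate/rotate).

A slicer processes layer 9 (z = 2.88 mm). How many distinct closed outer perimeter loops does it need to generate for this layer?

At z = 2.88 mm: the r=6.5 cylinder gives a regular 8-gon of circumradius 6.5 (constant along its height); the 7.5×19 cube at (6, 13) contributes its full rectangle; Taking the union: the 2 present regions are separate (no shared area or edge), so areas and boundary lengths simply add and each stays a separate island — 2 connected regions; (whole slice rotated 65° about Z — lengths, areas and connectivity unchanged). The result has 2 disconnected regions.

2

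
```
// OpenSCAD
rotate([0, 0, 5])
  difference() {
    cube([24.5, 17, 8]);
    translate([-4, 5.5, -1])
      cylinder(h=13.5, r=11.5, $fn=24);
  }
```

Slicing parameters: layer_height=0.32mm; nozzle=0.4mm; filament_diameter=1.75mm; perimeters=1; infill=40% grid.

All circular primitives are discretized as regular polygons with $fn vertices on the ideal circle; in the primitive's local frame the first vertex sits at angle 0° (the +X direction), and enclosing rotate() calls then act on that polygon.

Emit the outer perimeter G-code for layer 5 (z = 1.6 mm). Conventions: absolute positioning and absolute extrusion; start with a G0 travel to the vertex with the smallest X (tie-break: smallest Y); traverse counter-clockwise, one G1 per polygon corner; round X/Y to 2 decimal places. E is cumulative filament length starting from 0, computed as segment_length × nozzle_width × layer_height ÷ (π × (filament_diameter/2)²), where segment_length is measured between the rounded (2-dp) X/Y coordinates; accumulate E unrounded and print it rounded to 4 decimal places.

At z = 1.6 mm: the cube is present — its section is the full 24.5×17 rectangle; the r=11.5 cylinder at (-4, 5.5) gives a regular 24-gon of circumradius 11.5 (constant along its height); Subtracting the remaining from the first: starting from the 24.5×17 cube, the r=11.5 cylinder at (-4, 5.5) partially overlaps it — only the 96.25 mm² overlap (of its 410.75 mm²) is removed, clipping the outline — 1 connected region; (whole slice rotated 5° about Z — lengths, areas and connectivity unchanged). The outline is a single polygon with 11 vertices. Extrusion per mm of travel: 0.4 × 0.32 / (π × 0.875²) = 0.053216. Accumulating E over each segment gives final E = 4.2783.

G0 X-1.48 Y16.94 Z1.60
G1 X-1.41 Y16.12 E0.0438
G1 X0.40 Y15.55 E0.1448
G1 X2.93 Y13.94 E0.3044
G1 X4.96 Y11.73 E0.4641
G1 X6.34 Y9.06 E0.6240
G1 X6.99 Y6.13 E0.7837
G1 X6.86 Y3.13 E0.9435
G1 X6.04 Y0.53 E1.0886
G1 X24.41 Y2.14 E2.0699
G1 X22.93 Y19.07 E2.9743
G1 X-1.48 Y16.94 E4.2783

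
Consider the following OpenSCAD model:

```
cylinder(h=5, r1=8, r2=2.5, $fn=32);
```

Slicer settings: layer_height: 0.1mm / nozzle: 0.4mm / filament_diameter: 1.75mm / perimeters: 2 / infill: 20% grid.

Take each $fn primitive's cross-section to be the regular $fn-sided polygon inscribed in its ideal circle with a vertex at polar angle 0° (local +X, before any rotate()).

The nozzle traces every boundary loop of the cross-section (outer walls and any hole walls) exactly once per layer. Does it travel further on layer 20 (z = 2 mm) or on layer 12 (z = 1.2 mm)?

Layer 20 (z = 2): the cone: at t=0.400 of its height the radius interpolates to r₁+(r₂−r₁)t = 5.800, giving a regular 32-gon of that circumradius (perimeter = 2·32·5.800·sin(180°/32) = 36.38 mm). So its perimeter = 36.38 mm. Layer 12 (z = 1.2): the cone contributes a regular 32-gon of circumradius 6.680 (interpolated between r1=8 and r2=2.5 at t=0.240) (perimeter = 2·32·6.680·sin(180°/32) = 41.90 mm). So its perimeter = 41.90 mm. Layer 12 is larger (41.90 vs 36.38 mm).

layer 12 (z = 1.2 mm)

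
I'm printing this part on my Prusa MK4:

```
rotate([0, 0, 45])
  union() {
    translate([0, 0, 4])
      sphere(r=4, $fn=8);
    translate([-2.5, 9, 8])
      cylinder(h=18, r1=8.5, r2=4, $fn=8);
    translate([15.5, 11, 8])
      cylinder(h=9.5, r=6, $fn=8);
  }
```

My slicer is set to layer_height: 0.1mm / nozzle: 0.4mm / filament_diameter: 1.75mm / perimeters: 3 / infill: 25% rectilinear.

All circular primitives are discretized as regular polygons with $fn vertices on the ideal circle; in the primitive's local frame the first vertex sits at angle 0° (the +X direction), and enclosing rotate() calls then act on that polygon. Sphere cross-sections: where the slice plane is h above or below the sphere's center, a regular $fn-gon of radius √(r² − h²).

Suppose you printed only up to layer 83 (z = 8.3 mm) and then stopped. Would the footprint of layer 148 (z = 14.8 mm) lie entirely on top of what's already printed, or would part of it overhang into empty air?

entirely on top

Compare the two slices. At z = 8.3: the sphere is not intersected at this z (|z−center|=4.300 > r=4); the cone at (-2.5, 9) (r1=8.5→r2=4) has section circumradius 8.425 here — a regular 8-gon (area = (8/2)·8.425²·sin(360°/8) = 200.76 mm²); the r=6 cylinder at (15.5, 11) gives a regular 8-gon of circumradius 6 (constant along its height) (area = (8/2)·6.000²·sin(360°/8) = 101.82 mm²); Merging all regions: the 2 present regions are separate (no shared area or edge), so areas and boundary lengths simply add and each stays a separate island — area = 302.59 mm²; (whole slice rotated 45° about Z — lengths, areas and connectivity unchanged). At z = 14.8: the sphere does not reach this height (|z−center|=10.800 > r=4); the cone at (-2.5, 9) (r1=8.5→r2=4) has section circumradius 6.800 here — a regular 8-gon (area = (8/2)·6.800²·sin(360°/8) = 130.79 mm²); the r=6 cylinder at (15.5, 11) contributes a regular 8-gon of circumradius 6 (area = (8/2)·6.000²·sin(360°/8) = 101.82 mm²); Taking the union: the 2 present regions are separate (no shared area or edge), so areas and boundary lengths simply add and each stays a separate island — area = 232.61 mm²; (whole slice rotated 45° about Z — lengths, areas and connectivity unchanged). Checking containment: the cross-section at z = 14.8 is a subset of the cross-section at z = 8.3.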